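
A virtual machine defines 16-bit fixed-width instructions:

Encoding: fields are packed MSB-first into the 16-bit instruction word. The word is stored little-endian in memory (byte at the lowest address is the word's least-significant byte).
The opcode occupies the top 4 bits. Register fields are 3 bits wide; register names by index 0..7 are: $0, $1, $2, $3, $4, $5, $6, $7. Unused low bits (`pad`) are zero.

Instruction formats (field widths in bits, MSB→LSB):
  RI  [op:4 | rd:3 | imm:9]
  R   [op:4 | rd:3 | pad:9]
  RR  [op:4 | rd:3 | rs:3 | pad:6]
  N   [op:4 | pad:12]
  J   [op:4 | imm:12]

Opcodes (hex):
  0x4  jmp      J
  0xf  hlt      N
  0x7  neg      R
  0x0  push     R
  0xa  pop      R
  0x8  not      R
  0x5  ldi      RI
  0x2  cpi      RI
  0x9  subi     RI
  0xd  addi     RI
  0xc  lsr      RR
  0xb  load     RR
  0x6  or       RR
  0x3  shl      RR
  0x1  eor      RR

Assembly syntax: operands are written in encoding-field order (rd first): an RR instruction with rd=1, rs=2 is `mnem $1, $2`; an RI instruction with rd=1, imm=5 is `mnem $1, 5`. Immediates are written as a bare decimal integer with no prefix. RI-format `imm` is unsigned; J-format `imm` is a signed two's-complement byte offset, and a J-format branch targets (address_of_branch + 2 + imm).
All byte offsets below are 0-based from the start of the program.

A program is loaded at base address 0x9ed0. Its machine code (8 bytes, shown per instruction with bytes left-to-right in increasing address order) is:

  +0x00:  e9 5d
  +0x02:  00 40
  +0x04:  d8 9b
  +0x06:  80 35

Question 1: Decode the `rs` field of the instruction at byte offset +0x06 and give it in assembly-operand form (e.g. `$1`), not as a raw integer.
@+06  little-endian(80 35) = 0x3580
  top 4b → 0x3 → shl [RR]
  [11:9] rd=2 = $2
  [8:6] rs=6 = $6

$6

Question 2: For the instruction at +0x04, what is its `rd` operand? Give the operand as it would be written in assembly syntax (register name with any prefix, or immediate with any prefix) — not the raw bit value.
$5

+0x04: d8 9b ⇒ word 0x9bd8 (little)
  top 4b → 0x9 → subi [RI]
  [11:9] rd=5 = $5
  [8:0] imm=472 = 472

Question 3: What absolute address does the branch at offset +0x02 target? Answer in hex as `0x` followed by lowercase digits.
0x9ed4

[02] 00 40 → 0x4000
  op=0x4000>>12=0x4 ⇒ jmp (J)
  imm: (w>>0)&0xfff=0x0 → 0
  target = base 0x9ed0 + off 0x02 + 2 + imm 0 = 0x9ed4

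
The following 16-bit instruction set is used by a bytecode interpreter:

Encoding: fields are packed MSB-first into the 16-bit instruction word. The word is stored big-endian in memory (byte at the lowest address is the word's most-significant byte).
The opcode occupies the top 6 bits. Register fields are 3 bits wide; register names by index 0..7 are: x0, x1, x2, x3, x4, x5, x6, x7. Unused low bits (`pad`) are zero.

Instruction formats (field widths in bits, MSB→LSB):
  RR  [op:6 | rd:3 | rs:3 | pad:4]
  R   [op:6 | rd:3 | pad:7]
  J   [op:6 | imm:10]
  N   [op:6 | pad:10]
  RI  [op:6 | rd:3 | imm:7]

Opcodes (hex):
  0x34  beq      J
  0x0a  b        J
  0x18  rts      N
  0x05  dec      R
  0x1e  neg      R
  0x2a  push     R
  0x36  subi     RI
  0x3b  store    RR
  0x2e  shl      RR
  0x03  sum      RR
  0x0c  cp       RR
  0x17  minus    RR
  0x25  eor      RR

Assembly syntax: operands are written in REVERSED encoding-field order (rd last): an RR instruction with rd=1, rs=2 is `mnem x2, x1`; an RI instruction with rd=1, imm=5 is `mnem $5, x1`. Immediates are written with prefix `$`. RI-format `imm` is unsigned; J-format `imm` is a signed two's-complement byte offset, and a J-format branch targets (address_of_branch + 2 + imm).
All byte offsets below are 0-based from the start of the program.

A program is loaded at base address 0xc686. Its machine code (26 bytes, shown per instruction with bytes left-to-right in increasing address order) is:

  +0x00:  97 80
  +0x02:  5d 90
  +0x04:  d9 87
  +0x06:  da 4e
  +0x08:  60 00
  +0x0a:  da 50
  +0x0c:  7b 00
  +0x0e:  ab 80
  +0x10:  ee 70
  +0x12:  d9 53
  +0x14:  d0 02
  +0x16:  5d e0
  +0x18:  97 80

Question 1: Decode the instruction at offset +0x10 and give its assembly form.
@+10  big-endian(ee 70) = 0xee70
  op=0xee70>>10=0x3b ⇒ store (RR)
  [9:7] rd=4 = x4
  [6:4] rs=7 = x7

store x7, x4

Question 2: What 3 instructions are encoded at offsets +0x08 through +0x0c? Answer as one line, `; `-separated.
rts; subi $80, x4; neg x6

[08] 60 00 → 0x6000
  top 6b → 0x18 → rts [N]
[0a] da 50 → 0xda50
  top 6b → 0x36 → subi [RI]
  rd@[9:7]=0x4 ⇒ x4
  imm@[6:0]=0x50 ⇒ $80
[0c] 7b 00 → 0x7b00
  top 6b → 0x1e → neg [R]
  rd@[9:7]=0x6 ⇒ x6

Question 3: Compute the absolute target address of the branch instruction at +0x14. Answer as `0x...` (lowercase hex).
@+14  big-endian(d0 02) = 0xd002
  op=0xd002>>10=0x34 ⇒ beq (J)
  imm@[9:0]=0x2 ⇒ $2
  target = base 0xc686 + off 0x14 + 2 + imm 2 = 0xc69e

0xc69e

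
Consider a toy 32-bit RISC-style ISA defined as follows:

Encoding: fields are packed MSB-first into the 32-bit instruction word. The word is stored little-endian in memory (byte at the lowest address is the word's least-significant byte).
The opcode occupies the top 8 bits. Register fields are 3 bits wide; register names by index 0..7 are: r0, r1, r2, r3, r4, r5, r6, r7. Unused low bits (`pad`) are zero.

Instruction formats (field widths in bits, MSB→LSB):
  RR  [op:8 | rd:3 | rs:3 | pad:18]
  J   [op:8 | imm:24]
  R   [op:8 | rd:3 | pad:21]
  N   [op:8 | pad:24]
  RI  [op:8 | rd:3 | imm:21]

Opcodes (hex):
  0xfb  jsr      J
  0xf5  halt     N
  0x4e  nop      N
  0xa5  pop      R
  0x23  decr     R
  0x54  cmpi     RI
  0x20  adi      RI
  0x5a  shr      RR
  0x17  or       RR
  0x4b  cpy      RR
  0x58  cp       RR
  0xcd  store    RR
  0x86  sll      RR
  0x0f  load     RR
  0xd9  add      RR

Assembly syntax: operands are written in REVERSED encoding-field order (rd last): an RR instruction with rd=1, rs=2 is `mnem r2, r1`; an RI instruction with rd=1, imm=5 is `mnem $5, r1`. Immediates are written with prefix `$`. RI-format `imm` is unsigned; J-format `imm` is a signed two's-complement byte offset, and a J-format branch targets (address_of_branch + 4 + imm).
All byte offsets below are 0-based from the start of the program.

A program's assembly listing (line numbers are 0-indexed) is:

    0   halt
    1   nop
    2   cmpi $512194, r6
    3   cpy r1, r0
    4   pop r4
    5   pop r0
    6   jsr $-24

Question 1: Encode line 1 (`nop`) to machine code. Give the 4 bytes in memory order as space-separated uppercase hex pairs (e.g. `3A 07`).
00 00 00 4E

line 1 (nop): pack op=0x4e:8|pad=0:24 = 0x4e000000; little→ 00 00 00 4e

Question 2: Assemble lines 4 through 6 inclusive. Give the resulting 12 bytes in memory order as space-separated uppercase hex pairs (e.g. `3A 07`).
L4: pop op=0xa5:8|rd=4:3|pad=0:21 ⇒ 0xa5800000 ⇒ little 00 00 80 a5
L5: pop op=0xa5:8|rd=0:3|pad=0:21 ⇒ 0xa5000000 ⇒ little 00 00 00 a5
L6: jsr op=0xfb:8|imm=-24:24 ⇒ 0xfbffffe8 ⇒ little e8 ff ff fb

00 00 80 A5 00 00 00 A5 E8 FF FF FB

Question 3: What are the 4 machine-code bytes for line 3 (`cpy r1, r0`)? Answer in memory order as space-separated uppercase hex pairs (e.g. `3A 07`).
00 00 04 4B

3. cpy fields op=0x4b:8|rd=0:3|rs=1:3|pad=0:18 → word 4b040000h → 00 00 04 4b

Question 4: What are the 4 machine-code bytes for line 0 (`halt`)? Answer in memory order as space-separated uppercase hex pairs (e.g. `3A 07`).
00 00 00 F5

L0: halt op=0xf5:8|pad=0:24 ⇒ 0xf5000000 ⇒ little 00 00 00 f5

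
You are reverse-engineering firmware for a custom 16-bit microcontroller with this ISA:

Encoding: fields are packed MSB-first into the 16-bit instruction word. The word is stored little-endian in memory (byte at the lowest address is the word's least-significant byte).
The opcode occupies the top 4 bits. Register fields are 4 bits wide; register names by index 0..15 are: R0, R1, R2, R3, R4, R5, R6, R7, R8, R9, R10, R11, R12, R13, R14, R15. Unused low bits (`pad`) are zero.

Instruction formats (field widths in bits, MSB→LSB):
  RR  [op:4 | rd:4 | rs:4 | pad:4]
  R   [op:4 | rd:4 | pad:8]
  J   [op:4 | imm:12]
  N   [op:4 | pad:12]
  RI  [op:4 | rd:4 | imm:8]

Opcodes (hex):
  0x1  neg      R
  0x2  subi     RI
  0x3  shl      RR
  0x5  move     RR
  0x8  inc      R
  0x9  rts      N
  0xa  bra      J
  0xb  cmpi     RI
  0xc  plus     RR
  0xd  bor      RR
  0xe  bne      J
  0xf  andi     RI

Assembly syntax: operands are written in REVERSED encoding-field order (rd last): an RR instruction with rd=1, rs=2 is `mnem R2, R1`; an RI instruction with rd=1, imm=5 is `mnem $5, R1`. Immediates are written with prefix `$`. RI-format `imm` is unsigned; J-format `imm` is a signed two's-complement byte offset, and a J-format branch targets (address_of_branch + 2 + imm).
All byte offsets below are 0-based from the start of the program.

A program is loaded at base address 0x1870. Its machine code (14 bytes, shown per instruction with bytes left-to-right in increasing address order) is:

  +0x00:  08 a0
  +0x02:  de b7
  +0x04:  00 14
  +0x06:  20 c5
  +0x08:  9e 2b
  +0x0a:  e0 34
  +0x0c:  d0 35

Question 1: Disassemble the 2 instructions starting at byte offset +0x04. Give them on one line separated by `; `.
@+04  little-endian(00 14) = 0x1400
  opcode bits[15:12]=0x1: neg/R
  [11:8] rd=4 = R4
@+06  little-endian(20 c5) = 0xc520
  opcode bits[15:12]=0xc: plus/RR
  [11:8] rd=5 = R5
  [7:4] rs=2 = R2

neg R4; plus R2, R5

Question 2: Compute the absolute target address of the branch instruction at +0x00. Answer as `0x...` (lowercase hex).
@+00  little-endian(08 a0) = 0xa008
  opcode bits[15:12]=0xa: bra/J
  imm@[11:0]=0x8 ⇒ $8
  target = base 0x1870 + off 0x00 + 2 + imm 8 = 0x187a

0x187a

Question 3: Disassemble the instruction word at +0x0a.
+0x0a: e0 34 ⇒ word 0x34e0 (little)
  opcode bits[15:12]=0x3: shl/RR
  rd: (w>>8)&0xf=0x4 → R4
  rs: (w>>4)&0xf=0xe → R14

shl R14, R4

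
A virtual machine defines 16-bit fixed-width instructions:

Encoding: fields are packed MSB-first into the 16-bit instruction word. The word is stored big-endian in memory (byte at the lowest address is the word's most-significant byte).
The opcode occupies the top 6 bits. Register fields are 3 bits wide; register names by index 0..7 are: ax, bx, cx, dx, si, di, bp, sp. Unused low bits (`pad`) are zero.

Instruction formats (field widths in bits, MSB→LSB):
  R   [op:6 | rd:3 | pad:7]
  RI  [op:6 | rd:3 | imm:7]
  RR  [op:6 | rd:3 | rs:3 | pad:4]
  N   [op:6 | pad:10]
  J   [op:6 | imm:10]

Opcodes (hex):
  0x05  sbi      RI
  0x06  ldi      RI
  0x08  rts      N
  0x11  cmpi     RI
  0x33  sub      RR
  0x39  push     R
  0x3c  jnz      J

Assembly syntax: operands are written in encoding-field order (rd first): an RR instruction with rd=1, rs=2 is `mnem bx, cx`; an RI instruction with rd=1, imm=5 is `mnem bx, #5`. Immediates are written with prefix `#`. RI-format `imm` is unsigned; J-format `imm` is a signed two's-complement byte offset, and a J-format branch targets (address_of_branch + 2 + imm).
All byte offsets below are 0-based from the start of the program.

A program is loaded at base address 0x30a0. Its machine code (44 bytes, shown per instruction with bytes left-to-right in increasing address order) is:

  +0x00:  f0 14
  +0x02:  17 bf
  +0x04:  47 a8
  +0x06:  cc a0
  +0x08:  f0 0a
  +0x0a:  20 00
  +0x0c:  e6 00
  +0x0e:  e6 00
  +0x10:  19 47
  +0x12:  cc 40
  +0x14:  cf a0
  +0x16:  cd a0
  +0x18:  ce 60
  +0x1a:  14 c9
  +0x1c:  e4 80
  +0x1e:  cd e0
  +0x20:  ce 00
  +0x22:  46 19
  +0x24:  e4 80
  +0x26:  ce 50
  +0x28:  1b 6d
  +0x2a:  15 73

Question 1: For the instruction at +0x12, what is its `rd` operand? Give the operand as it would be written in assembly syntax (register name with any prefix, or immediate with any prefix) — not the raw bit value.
ax

+0x12: cc 40 ⇒ word 0xcc40 (big)
  opcode bits[15:10]=0x33: sub/RR
  [9:7] rd=0 = ax
  [6:4] rs=4 = si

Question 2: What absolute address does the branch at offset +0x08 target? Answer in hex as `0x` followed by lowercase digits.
0x30b4

@+08  big-endian(f0 0a) = 0xf00a
  top 6b → 0x3c → jnz [J]
  imm: (w>>0)&0x3ff=0xa → #10
  target = base 0x30a0 + off 0x08 + 2 + imm 10 = 0x30b4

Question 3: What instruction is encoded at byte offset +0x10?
ldi cx, #71

+0x10: 19 47 ⇒ word 0x1947 (big)
  top 6b → 0x6 → ldi [RI]
  rd@[9:7]=0x2 ⇒ cx
  imm@[6:0]=0x47 ⇒ #71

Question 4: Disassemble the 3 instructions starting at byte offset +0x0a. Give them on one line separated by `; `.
@+0a  big-endian(20 00) = 0x2000
  op=0x2000>>10=0x8 ⇒ rts (N)
@+0c  big-endian(e6 00) = 0xe600
  op=0xe600>>10=0x39 ⇒ push (R)
  [9:7] rd=4 = si
@+0e  big-endian(e6 00) = 0xe600
  op=0xe600>>10=0x39 ⇒ push (R)
  [9:7] rd=4 = si

rts; push si; push si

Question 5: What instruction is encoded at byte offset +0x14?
sub sp, cx

+0x14: cf a0 ⇒ word 0xcfa0 (big)
  top 6b → 0x33 → sub [RR]
  [9:7] rd=7 = sp
  [6:4] rs=2 = cx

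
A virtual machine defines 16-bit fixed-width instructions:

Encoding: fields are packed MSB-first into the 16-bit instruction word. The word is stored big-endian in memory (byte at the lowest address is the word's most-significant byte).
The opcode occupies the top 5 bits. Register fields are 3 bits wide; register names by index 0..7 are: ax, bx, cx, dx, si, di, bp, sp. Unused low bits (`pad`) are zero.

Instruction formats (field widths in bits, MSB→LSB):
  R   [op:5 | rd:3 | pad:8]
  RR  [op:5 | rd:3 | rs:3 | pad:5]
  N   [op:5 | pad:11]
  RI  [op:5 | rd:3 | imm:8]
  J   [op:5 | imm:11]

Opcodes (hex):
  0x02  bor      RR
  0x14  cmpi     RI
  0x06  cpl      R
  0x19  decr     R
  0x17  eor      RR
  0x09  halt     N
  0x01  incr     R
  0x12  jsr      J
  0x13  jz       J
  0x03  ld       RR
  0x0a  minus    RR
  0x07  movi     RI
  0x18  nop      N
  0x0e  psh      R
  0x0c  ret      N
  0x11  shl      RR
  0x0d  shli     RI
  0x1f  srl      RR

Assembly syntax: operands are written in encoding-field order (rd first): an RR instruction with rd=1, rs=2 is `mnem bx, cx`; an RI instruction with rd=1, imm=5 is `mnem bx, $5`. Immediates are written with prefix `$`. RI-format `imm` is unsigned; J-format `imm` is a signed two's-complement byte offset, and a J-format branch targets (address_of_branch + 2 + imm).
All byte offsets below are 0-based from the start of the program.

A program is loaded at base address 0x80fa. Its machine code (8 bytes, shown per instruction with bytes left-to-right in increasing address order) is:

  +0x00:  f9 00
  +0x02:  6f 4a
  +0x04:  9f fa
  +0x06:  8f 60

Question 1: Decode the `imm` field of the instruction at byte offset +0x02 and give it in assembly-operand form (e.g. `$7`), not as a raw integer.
$74

off 0x02: read 6f 4a as big → 0x6f4a
  op=0x6f4a>>11=0xd ⇒ shli (RI)
  rd: (w>>8)&0x7=0x7 → sp
  imm: (w>>0)&0xff=0x4a → $74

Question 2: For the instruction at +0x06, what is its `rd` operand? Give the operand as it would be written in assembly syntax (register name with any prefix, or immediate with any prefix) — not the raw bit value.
[06] 8f 60 → 0x8f60
  top 5b → 0x11 → shl [RR]
  rd: (w>>8)&0x7=0x7 → sp
  rs: (w>>5)&0x7=0x3 → dx

sp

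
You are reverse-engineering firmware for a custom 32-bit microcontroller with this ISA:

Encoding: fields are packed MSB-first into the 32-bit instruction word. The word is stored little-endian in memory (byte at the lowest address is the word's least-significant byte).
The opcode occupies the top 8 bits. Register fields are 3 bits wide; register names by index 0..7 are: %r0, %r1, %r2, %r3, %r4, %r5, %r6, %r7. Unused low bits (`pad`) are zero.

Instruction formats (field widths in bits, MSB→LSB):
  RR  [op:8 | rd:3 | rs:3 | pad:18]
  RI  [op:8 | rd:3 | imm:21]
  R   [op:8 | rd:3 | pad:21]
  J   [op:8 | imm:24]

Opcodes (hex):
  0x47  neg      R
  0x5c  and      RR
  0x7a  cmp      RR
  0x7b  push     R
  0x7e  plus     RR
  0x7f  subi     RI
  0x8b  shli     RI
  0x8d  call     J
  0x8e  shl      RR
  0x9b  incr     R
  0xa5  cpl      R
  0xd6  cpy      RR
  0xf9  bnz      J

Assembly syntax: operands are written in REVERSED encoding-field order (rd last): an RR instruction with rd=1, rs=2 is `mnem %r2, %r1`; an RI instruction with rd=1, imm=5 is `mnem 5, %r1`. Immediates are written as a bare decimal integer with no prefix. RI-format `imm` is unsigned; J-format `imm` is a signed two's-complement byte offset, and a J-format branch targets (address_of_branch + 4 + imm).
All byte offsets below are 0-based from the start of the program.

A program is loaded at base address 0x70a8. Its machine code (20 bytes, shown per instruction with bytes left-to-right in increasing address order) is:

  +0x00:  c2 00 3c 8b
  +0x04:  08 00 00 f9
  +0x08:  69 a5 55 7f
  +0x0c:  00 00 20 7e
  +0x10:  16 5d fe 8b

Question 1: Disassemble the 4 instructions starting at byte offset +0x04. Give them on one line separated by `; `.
bnz 8; subi 1418601, %r2; plus %r0, %r1; shli 1989910, %r7

off 0x04: read 08 00 00 f9 as little → 0xf9000008
  top 8b → 0xf9 → bnz [J]
  imm@[23:0]=0x8 ⇒ 8
off 0x08: read 69 a5 55 7f as little → 0x7f55a569
  top 8b → 0x7f → subi [RI]
  rd@[23:21]=0x2 ⇒ %r2
  imm@[20:0]=0x15a569 ⇒ 1418601
off 0x0c: read 00 00 20 7e as little → 0x7e200000
  top 8b → 0x7e → plus [RR]
  rd@[23:21]=0x1 ⇒ %r1
  rs@[20:18]=0x0 ⇒ %r0
off 0x10: read 16 5d fe 8b as little → 0x8bfe5d16
  top 8b → 0x8b → shli [RI]
  rd@[23:21]=0x7 ⇒ %r7
  imm@[20:0]=0x1e5d16 ⇒ 1989910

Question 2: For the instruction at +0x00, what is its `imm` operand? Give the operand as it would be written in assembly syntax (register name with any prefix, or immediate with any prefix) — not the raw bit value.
1835202

[00] c2 00 3c 8b → 0x8b3c00c2
  top 8b → 0x8b → shli [RI]
  rd@[23:21]=0x1 ⇒ %r1
  imm@[20:0]=0x1c00c2 ⇒ 1835202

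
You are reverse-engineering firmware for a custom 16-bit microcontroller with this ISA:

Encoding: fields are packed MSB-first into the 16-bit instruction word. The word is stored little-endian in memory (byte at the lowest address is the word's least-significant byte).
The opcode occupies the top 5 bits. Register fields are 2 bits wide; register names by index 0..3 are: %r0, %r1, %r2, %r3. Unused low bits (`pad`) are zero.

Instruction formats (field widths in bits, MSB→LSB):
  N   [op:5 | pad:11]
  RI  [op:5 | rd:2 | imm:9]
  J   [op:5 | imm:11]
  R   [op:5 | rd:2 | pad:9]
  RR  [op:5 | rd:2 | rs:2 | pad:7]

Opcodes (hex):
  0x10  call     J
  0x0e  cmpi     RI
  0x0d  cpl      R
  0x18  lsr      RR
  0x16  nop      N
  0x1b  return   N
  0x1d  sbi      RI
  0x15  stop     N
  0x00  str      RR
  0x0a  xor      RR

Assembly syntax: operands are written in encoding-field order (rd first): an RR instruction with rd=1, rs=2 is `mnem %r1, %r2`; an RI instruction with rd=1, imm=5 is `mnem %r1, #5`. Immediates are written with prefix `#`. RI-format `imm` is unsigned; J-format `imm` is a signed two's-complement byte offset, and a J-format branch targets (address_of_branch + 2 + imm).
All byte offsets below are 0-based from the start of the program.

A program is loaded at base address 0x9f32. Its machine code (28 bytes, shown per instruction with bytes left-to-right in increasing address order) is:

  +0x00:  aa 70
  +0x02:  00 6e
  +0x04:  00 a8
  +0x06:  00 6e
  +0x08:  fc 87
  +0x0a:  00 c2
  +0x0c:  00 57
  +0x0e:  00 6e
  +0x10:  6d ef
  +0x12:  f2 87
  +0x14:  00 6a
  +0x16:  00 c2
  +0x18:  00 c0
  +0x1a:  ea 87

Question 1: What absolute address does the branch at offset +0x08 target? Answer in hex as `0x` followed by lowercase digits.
0x9f38

+0x08: fc 87 ⇒ word 0x87fc (little)
  opcode bits[15:11]=0x10: call/J
  imm: (w>>0)&0x7ff=0x7fc (s11→-4) → #-4
  target = base 0x9f32 + off 0x08 + 2 + imm -4 = 0x9f38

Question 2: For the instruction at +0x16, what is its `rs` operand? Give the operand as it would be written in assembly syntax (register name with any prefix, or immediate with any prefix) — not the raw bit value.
@+16  little-endian(00 c2) = 0xc200
  op=0xc200>>11=0x18 ⇒ lsr (RR)
  rd: (w>>9)&0x3=0x1 → %r1
  rs: (w>>7)&0x3=0x0 → %r0

%r0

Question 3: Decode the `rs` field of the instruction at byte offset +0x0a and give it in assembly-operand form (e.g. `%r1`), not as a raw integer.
%r0

@+0a  little-endian(00 c2) = 0xc200
  op=0xc200>>11=0x18 ⇒ lsr (RR)
  [10:9] rd=1 = %r1
  [8:7] rs=0 = %r0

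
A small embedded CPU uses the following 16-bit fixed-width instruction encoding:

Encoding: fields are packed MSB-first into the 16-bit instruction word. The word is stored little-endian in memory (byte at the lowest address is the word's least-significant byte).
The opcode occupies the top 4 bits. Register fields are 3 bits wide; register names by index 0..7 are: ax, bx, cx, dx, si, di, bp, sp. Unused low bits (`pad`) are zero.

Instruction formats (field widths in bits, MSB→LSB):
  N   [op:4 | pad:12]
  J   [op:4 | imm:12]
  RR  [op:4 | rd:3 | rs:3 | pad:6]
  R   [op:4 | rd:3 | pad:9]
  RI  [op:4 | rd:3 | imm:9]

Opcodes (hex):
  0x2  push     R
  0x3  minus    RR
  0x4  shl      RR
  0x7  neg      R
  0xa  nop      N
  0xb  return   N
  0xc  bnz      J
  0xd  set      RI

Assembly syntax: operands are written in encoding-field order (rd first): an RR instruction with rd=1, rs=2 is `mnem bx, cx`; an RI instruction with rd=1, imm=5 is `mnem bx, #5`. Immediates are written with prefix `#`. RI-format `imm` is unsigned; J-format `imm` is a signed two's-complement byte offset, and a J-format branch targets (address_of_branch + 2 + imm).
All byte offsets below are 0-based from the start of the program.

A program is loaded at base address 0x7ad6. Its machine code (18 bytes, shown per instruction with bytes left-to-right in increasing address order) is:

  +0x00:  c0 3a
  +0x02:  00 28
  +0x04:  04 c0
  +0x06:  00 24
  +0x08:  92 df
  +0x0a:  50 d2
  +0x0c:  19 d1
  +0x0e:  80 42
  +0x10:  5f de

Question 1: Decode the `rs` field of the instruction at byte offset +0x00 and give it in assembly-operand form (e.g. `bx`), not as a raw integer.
[00] c0 3a → 0x3ac0
  op=0x3ac0>>12=0x3 ⇒ minus (RR)
  [11:9] rd=5 = di
  [8:6] rs=3 = dx

dx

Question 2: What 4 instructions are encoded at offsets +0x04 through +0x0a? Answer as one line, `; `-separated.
[04] 04 c0 → 0xc004
  op=0xc004>>12=0xc ⇒ bnz (J)
  imm: (w>>0)&0xfff=0x4 → #4
[06] 00 24 → 0x2400
  op=0x2400>>12=0x2 ⇒ push (R)
  rd: (w>>9)&0x7=0x2 → cx
[08] 92 df → 0xdf92
  op=0xdf92>>12=0xd ⇒ set (RI)
  rd: (w>>9)&0x7=0x7 → sp
  imm: (w>>0)&0x1ff=0x192 → #402
[0a] 50 d2 → 0xd250
  op=0xd250>>12=0xd ⇒ set (RI)
  rd: (w>>9)&0x7=0x1 → bx
  imm: (w>>0)&0x1ff=0x50 → #80

bnz #4; push cx; set sp, #402; set bx, #80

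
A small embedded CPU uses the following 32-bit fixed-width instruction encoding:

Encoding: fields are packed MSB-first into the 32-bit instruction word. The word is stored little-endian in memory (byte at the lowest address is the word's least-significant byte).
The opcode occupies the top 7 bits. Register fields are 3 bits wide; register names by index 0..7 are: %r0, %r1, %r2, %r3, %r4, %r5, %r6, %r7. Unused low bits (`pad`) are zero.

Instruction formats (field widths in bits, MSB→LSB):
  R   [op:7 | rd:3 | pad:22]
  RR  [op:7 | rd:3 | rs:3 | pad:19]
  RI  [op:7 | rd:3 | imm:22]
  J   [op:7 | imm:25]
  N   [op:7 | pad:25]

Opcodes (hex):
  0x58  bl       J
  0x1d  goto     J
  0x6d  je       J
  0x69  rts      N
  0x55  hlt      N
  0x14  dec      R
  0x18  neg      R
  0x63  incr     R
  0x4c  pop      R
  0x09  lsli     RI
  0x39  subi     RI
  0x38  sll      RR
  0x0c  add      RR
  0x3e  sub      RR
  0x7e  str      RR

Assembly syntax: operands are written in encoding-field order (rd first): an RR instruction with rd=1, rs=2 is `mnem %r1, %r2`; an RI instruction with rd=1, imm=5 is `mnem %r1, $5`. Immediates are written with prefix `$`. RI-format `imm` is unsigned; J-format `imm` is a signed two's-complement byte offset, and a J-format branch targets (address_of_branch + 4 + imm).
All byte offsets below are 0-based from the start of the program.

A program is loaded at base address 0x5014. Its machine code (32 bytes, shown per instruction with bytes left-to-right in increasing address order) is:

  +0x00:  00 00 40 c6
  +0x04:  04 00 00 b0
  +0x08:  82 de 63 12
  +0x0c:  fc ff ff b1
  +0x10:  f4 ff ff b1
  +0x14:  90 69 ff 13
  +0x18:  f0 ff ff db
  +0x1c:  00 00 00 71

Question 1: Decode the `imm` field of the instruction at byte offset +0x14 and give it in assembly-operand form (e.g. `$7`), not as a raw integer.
$4155792

off 0x14: read 90 69 ff 13 as little → 0x13ff6990
  op=0x13ff6990>>25=0x9 ⇒ lsli (RI)
  [24:22] rd=7 = %r7
  [21:0] imm=4155792 = $4155792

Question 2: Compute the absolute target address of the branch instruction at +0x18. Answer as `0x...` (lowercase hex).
0x5020

[18] f0 ff ff db → 0xdbfffff0
  opcode bits[31:25]=0x6d: je/J
  imm: (w>>0)&0x1ffffff=0x1fffff0 (s25→-16) → $-16
  target = base 0x5014 + off 0x18 + 4 + imm -16 = 0x5020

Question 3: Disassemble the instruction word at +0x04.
[04] 04 00 00 b0 → 0xb0000004
  top 7b → 0x58 → bl [J]
  [24:0] imm=4 = $4

bl $4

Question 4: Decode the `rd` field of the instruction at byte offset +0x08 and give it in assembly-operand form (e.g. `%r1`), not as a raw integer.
%r1

[08] 82 de 63 12 → 0x1263de82
  opcode bits[31:25]=0x9: lsli/RI
  rd@[24:22]=0x1 ⇒ %r1
  imm@[21:0]=0x23de82 ⇒ $2350722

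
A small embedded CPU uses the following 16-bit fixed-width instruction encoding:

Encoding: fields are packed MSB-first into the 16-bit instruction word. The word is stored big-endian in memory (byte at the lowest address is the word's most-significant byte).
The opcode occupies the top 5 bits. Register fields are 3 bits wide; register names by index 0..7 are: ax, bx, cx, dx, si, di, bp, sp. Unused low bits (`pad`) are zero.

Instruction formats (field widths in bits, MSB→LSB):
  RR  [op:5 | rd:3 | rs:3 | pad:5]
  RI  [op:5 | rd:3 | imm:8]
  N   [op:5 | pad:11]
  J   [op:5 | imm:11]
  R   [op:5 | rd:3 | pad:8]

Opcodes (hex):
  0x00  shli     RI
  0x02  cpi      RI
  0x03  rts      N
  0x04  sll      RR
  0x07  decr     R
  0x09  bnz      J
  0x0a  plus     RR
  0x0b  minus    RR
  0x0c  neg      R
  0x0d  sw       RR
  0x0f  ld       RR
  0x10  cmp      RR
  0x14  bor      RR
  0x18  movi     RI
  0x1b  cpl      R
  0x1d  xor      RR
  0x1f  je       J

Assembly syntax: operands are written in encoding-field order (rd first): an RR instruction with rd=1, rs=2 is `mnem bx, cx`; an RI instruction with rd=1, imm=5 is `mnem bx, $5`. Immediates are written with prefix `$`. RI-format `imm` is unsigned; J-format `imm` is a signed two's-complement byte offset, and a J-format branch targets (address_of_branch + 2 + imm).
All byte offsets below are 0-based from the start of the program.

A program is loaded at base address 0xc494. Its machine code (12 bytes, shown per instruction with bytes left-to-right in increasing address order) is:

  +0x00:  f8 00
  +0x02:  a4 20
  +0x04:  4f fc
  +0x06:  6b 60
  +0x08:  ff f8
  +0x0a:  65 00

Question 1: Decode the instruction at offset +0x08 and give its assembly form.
+0x08: ff f8 ⇒ word 0xfff8 (big)
  top 5b → 0x1f → je [J]
  imm: (w>>0)&0x7ff=0x7f8 (s11→-8) → $-8

je $-8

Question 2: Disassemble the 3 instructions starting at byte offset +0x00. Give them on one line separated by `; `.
[00] f8 00 → 0xf800
  op=0xf800>>11=0x1f ⇒ je (J)
  imm: (w>>0)&0x7ff=0x0 → $0
[02] a4 20 → 0xa420
  op=0xa420>>11=0x14 ⇒ bor (RR)
  rd: (w>>8)&0x7=0x4 → si
  rs: (w>>5)&0x7=0x1 → bx
[04] 4f fc → 0x4ffc
  op=0x4ffc>>11=0x9 ⇒ bnz (J)
  imm: (w>>0)&0x7ff=0x7fc (s11→-4) → $-4

je $0; bor si, bx; bnz $-4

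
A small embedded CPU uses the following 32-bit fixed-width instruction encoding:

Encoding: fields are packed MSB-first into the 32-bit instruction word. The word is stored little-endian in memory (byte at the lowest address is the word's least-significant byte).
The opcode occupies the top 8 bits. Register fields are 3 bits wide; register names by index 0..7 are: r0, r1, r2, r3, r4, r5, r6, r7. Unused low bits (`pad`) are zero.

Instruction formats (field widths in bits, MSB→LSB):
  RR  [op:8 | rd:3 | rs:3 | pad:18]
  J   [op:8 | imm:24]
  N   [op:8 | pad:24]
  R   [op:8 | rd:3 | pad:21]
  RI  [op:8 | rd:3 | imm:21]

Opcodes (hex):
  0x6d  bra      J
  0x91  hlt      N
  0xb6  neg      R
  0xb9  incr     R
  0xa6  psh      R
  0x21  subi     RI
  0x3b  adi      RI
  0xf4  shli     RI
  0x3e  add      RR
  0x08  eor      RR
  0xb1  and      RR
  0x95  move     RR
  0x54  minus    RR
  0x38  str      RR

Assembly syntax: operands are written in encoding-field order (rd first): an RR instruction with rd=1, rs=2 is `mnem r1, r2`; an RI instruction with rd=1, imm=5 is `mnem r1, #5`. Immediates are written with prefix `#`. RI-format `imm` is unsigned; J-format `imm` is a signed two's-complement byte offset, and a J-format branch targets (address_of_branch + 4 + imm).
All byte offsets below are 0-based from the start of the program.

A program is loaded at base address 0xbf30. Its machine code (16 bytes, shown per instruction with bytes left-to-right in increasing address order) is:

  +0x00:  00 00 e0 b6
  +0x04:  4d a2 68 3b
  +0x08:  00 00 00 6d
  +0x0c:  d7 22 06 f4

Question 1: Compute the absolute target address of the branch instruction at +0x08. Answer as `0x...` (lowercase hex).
off 0x08: read 00 00 00 6d as little → 0x6d000000
  opcode bits[31:24]=0x6d: bra/J
  imm@[23:0]=0x0 ⇒ #0
  target = base 0xbf30 + off 0x08 + 4 + imm 0 = 0xbf3c

0xbf3c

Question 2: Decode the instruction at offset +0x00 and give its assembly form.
neg r7

off 0x00: read 00 00 e0 b6 as little → 0xb6e00000
  op=0xb6e00000>>24=0xb6 ⇒ neg (R)
  rd@[23:21]=0x7 ⇒ r7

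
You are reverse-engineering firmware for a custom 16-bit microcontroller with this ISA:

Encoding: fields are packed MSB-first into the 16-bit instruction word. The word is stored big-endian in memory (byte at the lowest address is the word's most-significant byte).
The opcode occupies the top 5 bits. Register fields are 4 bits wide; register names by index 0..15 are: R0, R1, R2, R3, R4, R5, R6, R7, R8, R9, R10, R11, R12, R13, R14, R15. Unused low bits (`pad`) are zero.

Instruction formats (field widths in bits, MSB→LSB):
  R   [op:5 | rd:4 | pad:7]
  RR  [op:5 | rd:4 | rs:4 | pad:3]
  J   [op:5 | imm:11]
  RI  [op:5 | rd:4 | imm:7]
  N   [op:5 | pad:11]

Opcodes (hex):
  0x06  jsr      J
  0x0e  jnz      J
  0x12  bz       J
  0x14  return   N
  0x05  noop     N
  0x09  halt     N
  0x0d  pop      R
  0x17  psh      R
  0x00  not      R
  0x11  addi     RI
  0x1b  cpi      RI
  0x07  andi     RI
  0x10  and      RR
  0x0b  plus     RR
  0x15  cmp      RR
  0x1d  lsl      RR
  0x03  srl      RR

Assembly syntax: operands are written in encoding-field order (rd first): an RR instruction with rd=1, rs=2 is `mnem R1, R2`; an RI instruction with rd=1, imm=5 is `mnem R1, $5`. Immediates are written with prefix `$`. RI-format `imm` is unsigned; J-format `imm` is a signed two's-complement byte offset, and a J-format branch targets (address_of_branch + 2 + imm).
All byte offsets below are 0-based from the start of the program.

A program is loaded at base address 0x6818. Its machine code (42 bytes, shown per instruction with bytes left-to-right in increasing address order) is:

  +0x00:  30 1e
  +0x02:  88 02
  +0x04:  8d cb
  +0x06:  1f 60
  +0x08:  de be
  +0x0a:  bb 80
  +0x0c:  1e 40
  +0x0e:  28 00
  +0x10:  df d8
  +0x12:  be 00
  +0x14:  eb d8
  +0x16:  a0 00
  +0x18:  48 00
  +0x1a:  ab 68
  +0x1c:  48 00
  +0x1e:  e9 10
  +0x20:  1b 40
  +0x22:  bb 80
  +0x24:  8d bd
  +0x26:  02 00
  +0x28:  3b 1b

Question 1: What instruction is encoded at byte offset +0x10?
+0x10: df d8 ⇒ word 0xdfd8 (big)
  opcode bits[15:11]=0x1b: cpi/RI
  rd@[10:7]=0xf ⇒ R15
  imm@[6:0]=0x58 ⇒ $88

cpi R15, $88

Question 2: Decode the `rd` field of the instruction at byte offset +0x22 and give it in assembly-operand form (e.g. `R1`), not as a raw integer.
off 0x22: read bb 80 as big → 0xbb80
  top 5b → 0x17 → psh [R]
  [10:7] rd=7 = R7

R7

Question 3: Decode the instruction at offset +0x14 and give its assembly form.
@+14  big-endian(eb d8) = 0xebd8
  top 5b → 0x1d → lsl [RR]
  [10:7] rd=7 = R7
  [6:3] rs=11 = R11

lsl R7, R11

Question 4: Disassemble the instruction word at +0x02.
+0x02: 88 02 ⇒ word 0x8802 (big)
  op=0x8802>>11=0x11 ⇒ addi (RI)
  [10:7] rd=0 = R0
  [6:0] imm=2 = $2

addi R0, $2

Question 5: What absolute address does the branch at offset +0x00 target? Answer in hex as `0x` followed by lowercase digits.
0x6838

+0x00: 30 1e ⇒ word 0x301e (big)
  op=0x301e>>11=0x6 ⇒ jsr (J)
  imm@[10:0]=0x1e ⇒ $30
  target = base 0x6818 + off 0x00 + 2 + imm 30 = 0x6838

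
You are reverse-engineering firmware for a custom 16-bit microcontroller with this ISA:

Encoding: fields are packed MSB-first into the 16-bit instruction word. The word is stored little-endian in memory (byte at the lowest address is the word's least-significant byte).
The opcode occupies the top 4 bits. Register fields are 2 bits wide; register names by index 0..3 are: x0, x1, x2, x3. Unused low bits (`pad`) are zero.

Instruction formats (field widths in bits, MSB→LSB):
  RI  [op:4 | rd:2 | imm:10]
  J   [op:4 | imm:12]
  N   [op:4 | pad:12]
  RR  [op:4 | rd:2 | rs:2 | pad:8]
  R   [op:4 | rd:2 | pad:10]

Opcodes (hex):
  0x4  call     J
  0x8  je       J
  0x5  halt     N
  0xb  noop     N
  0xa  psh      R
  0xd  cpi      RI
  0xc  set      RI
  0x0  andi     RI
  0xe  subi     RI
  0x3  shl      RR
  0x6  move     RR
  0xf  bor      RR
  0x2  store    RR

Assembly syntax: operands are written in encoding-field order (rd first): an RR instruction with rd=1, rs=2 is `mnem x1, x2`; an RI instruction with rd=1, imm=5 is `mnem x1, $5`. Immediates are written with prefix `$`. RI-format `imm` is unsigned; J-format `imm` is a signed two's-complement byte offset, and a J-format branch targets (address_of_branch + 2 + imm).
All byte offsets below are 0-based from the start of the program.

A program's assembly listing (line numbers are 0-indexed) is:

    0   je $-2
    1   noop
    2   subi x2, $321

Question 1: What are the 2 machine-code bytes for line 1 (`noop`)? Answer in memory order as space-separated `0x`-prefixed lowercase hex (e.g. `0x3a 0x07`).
0x00 0xb0

1. noop fields op=0xb:4|pad=0:12 → word b000h → 00 b0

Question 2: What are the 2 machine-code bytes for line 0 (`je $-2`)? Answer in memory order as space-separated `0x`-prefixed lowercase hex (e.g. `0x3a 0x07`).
0xfe 0x8f

L0: je op=0x8:4|imm=-2:12 ⇒ 0x8ffe ⇒ little fe 8f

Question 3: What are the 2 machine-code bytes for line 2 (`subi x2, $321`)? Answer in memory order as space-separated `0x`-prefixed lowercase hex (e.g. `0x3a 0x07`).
0x41 0xe9

L2: subi op=0xe:4|rd=2:2|imm=321:10 ⇒ 0xe941 ⇒ little 41 e9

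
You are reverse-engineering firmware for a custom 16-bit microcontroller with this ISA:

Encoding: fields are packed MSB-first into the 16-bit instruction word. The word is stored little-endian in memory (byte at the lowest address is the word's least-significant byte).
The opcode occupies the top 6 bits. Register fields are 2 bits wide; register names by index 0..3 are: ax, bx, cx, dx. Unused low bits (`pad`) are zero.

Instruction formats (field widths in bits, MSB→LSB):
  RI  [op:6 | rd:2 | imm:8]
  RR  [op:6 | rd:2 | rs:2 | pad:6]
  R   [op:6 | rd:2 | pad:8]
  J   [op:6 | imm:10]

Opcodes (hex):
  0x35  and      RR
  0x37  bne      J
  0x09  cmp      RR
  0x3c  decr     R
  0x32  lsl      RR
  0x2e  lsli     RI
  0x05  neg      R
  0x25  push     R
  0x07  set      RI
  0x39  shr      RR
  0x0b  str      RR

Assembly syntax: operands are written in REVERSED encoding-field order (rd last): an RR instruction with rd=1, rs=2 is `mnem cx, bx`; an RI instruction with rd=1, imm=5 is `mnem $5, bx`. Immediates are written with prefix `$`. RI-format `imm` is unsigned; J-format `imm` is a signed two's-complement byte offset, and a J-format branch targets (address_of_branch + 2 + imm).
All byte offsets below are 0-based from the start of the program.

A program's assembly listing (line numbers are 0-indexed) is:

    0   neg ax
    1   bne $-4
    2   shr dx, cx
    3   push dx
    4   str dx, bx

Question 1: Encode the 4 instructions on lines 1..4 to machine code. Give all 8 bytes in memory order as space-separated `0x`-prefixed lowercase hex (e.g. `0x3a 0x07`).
0xfc 0xdf 0xc0 0xe6 0x00 0x97 0xc0 0x2d

line 1 (bne): pack op=0x37:6|imm=-4:10 = 0xdffc; little→ fc df
line 2 (shr): pack op=0x39:6|rd=2:2|rs=3:2|pad=0:6 = 0xe6c0; little→ c0 e6
line 3 (push): pack op=0x25:6|rd=3:2|pad=0:8 = 0x9700; little→ 00 97
line 4 (str): pack op=0xb:6|rd=1:2|rs=3:2|pad=0:6 = 0x2dc0; little→ c0 2d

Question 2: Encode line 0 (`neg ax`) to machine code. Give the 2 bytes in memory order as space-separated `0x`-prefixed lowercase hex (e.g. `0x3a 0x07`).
0x00 0x14

line 0 (neg): pack op=0x5:6|rd=0:2|pad=0:8 = 0x1400; little→ 00 14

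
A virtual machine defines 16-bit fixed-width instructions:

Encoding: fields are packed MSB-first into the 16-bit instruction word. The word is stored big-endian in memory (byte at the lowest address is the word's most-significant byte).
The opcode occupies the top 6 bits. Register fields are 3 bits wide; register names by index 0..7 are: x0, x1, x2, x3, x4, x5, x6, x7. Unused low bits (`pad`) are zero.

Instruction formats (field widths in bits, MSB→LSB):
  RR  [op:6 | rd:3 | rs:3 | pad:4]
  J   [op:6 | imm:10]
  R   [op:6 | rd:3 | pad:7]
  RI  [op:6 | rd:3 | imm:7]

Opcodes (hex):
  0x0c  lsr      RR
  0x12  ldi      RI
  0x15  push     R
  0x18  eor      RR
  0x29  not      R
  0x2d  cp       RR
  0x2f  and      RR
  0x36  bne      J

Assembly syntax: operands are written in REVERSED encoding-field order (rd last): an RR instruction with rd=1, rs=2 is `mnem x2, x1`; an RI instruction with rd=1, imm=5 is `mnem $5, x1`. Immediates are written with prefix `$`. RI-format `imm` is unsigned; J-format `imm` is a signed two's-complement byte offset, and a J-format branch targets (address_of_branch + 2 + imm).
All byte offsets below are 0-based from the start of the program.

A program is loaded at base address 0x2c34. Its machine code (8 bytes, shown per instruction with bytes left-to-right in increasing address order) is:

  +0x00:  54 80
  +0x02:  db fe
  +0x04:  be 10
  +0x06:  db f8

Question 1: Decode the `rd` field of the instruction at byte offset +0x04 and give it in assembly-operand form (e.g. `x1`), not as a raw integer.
x4

@+04  big-endian(be 10) = 0xbe10
  op=0xbe10>>10=0x2f ⇒ and (RR)
  rd@[9:7]=0x4 ⇒ x4
  rs@[6:4]=0x1 ⇒ x1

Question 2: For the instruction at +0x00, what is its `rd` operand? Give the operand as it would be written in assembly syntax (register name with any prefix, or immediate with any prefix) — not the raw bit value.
off 0x00: read 54 80 as big → 0x5480
  top 6b → 0x15 → push [R]
  rd: (w>>7)&0x7=0x1 → x1

x1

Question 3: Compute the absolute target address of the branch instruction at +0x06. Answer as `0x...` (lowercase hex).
+0x06: db f8 ⇒ word 0xdbf8 (big)
  opcode bits[15:10]=0x36: bne/J
  imm@[9:0]=0x3f8 (s10→-8) ⇒ $-8
  target = base 0x2c34 + off 0x06 + 2 + imm -8 = 0x2c34

0x2c34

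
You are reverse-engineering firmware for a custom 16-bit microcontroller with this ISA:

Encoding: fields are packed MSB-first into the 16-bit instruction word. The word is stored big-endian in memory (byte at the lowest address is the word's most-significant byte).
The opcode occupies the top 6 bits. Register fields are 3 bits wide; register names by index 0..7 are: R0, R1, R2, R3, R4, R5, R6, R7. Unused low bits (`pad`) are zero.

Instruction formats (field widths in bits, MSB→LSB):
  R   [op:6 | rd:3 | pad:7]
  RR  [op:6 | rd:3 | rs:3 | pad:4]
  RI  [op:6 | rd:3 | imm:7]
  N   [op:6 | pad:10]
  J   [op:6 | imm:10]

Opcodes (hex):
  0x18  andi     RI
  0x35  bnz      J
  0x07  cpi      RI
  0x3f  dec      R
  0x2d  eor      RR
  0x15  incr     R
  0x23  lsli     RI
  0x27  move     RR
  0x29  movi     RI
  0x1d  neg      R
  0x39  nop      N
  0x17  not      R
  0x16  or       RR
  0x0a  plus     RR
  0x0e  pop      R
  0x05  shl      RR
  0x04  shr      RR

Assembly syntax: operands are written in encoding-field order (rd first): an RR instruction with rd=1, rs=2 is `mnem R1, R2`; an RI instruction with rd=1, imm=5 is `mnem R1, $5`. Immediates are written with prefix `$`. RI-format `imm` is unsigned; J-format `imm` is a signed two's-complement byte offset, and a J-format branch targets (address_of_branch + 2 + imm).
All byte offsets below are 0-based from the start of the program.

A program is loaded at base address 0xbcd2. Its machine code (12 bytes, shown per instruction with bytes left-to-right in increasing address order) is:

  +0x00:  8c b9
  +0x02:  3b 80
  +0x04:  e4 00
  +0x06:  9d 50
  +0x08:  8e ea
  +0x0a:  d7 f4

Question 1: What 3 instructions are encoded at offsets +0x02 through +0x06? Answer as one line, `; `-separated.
pop R7; nop; move R2, R5

@+02  big-endian(3b 80) = 0x3b80
  opcode bits[15:10]=0xe: pop/R
  [9:7] rd=7 = R7
@+04  big-endian(e4 00) = 0xe400
  opcode bits[15:10]=0x39: nop/N
@+06  big-endian(9d 50) = 0x9d50
  opcode bits[15:10]=0x27: move/RR
  [9:7] rd=2 = R2
  [6:4] rs=5 = R5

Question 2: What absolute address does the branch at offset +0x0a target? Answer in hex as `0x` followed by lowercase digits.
+0x0a: d7 f4 ⇒ word 0xd7f4 (big)
  top 6b → 0x35 → bnz [J]
  [9:0] imm=1012 (s10→-12) = $-12
  target = base 0xbcd2 + off 0x0a + 2 + imm -12 = 0xbcd2

0xbcd2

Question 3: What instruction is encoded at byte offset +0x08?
+0x08: 8e ea ⇒ word 0x8eea (big)
  top 6b → 0x23 → lsli [RI]
  [9:7] rd=5 = R5
  [6:0] imm=106 = $106

lsli R5, $106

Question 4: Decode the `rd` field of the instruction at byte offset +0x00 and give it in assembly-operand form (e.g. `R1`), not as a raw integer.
R1

+0x00: 8c b9 ⇒ word 0x8cb9 (big)
  opcode bits[15:10]=0x23: lsli/RI
  rd: (w>>7)&0x7=0x1 → R1
  imm: (w>>0)&0x7f=0x39 → $57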